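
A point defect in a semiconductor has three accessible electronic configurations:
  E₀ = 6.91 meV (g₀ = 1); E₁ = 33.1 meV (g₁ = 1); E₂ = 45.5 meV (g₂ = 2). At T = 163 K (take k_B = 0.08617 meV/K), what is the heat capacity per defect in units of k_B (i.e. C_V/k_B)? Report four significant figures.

0.9243

k_BT = 0.08617 × 163 K = 14.0457 meV.
Eᵢ/kT = 0.491966, 2.35659, 3.23943.
Z = Σ gᵢe^(−Eᵢ/kT) = 1·e^(−0.491966) + 1·e^(−2.35659) + 2·e^(−3.23943) = 0.611423 + 0.0947427 + 0.0783724 = 0.784538.
⟨E⟩ = 13.9278 meV, ⟨E²⟩ = 376.331 meV².
C_V/k_B = (⟨E²⟩ − ⟨E⟩²)/(kT)² = (376.331 − 193.984)/197.282 = 0.9243.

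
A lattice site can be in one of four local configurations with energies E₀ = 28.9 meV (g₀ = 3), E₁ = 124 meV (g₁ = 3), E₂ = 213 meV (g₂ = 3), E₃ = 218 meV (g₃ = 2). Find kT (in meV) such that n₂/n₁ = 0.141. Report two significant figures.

n₂/n₁ = (g₂/g₁) exp[−(E₂−E₁)/kT] = 0.141.
⇒ (E₂−E₁)/kT = ln((3/3)/0.141) = ln(7.092) = 1.959.
kT = 89 meV / 1.959 = 45 meV.

45 meV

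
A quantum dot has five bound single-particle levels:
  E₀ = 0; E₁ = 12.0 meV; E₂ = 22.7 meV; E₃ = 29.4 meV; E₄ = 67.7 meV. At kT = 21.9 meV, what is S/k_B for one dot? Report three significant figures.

Eᵢ/kT = 0, 0.54795, 1.0365, 1.3425, 3.0913.
Z = Σ e^(−Eᵢ/kT) = e^(−0) + e^(−0.54795) + e^(−1.0365) + e^(−1.3425) + e^(−3.0913) = 1.0000 + 0.57813 + 0.35469 + 0.26119 + 0.045443 = 2.2395.
⟨E⟩ = Σ EᵢPᵢ = 11.496 meV.
S/k_B = ln Z + ⟨E⟩/kT = ln(2.2395) + 11.496/21.9 = 0.80625 + 0.52493 = 1.33.

1.33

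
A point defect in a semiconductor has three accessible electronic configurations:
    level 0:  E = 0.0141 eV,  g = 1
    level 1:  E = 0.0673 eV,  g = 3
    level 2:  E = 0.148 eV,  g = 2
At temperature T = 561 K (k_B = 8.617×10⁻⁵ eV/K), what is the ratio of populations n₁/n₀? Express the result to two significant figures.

k_BT = 8.617×10⁻⁵ × 561 K = 0.04834 eV.
n₁/n₀ = (g₁/g₀) exp[−(E₁−E₀)/kT] = (3/1) × exp(−(0.0532 eV)/(0.04834 eV)) = (3/1) × exp(-1.101) = 1.0.

1.0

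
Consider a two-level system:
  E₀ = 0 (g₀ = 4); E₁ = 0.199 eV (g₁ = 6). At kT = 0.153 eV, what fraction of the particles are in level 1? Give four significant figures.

0.2900

Eᵢ/kT = 0, 1.30065.
Z = Σ gᵢe^(−Eᵢ/kT) = 4·e^(−0) + 6·e^(−1.30065) = 4.00000 + 1.63413 = 5.63413.
P₁ = g₁ e^(−E₁/kT) / Z = 1.63413/5.63413 = 0.2900.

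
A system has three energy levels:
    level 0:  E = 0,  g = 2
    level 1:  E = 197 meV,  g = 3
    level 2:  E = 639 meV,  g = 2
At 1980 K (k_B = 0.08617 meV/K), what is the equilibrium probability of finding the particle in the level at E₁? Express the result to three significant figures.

0.316

k_BT = 0.08617 × 1980 K = 170.62 meV.
Eᵢ/kT = 0, 1.1546, 3.7452.
Z = Σ gᵢe^(−Eᵢ/kT) = 2·e^(−0) + 3·e^(−1.1546) + 2·e^(−3.7452) = 2.0000 + 0.94555 + 0.047262 = 2.9928.
P₁ = g₁ e^(−E₁/kT) / Z = 0.94555/2.9928 = 0.316.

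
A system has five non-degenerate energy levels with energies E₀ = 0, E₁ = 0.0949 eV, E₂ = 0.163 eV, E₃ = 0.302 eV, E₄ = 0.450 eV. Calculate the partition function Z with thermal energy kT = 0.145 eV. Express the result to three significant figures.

Z = 2.01

Eᵢ/kT = 0, 0.65448, 1.1241, 2.0828, 3.1034.
Z = Σ e^(−Eᵢ/kT) = e^(−0) + e^(−0.65448) + e^(−1.1241) + e^(−2.0828) + e^(−3.1034) = 1.0000 + 0.51971 + 0.32494 + 0.12458 + 0.044896 = 2.0141.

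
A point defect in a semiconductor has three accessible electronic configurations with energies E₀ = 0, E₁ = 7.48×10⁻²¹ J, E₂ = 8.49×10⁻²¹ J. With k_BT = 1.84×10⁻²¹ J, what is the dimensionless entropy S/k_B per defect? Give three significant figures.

Eᵢ/kT = 0, 4.0652, 4.6141.
Z = Σ e^(−Eᵢ/kT) = e^(−0) + e^(−4.0652) + e^(−4.6141) = 1.0000 + 0.017160 + 0.0099111 = 1.0271.
⟨E⟩ = Σ EᵢPᵢ = 0.20690 ×10⁻²¹ J.
S/k_B = ln Z + ⟨E⟩/kT = ln(1.0271) + 0.20690/1.84 = 0.026739 + 0.11245 = 0.139.

0.139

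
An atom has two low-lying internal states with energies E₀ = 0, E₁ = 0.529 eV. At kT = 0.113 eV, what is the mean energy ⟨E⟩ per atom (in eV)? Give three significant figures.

Eᵢ/kT = 0, 4.6814.
Z = Σ e^(−Eᵢ/kT) = e^(−0) + e^(−4.6814) = 1.0000 + 0.0092660 = 1.0093.
⟨E⟩ = Σ Eᵢ e^(−Eᵢ/kT) / Z = (0·1.0000 + 0.529·0.0092660) / 1.0093 = 0.00486 eV.

0.00486 eV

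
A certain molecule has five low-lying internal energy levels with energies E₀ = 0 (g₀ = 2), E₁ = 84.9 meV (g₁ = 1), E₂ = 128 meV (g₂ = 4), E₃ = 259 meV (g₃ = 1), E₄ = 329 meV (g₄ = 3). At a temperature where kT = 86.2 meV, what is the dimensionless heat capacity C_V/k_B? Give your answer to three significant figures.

0.722

Eᵢ/kT = 0, 0.98492, 1.4849, 3.0046, 3.8167.
Z = Σ gᵢe^(−Eᵢ/kT) = 2·e^(−0) + 1·e^(−0.98492) + 4·e^(−1.4849) + 1·e^(−3.0046) + 3·e^(−3.8167) = 2.0000 + 0.37347 + 0.90610 + 0.049559 + 0.066001 = 3.3951.
⟨E⟩ = 53.677 meV, ⟨E²⟩ = 8248.9 meV².
C_V/k_B = (⟨E²⟩ − ⟨E⟩²)/(kT)² = (8248.9 − 2881.2)/7430.4 = 0.722.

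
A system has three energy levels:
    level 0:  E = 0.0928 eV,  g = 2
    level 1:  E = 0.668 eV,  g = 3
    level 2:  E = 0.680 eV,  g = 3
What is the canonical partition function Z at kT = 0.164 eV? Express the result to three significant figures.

Z = 1.23

Eᵢ/kT = 0.56585, 4.0732, 4.1463.
Z = Σ gᵢe^(−Eᵢ/kT) = 2·e^(−0.56585) + 3·e^(−4.0732) + 3·e^(−4.1463) = 1.1358 + 0.051068 + 0.047469 = 1.2343.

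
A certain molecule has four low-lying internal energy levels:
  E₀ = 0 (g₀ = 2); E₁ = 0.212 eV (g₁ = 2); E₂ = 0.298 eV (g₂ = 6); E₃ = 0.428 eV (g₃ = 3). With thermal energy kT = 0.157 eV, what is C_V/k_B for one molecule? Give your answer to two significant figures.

Eᵢ/kT = 0, 1.350, 1.898, 2.726.
Z = Σ gᵢe^(−Eᵢ/kT) = 2·e^(−0) + 2·e^(−1.350) + 6·e^(−1.898) + 3·e^(−2.726) = 2.000 + 0.5185 + 0.8992 + 0.1964 = 3.614.
⟨E⟩ = 0.1278 eV, ⟨E²⟩ = 0.03850 eV².
C_V/k_B = (⟨E²⟩ − ⟨E⟩²)/(kT)² = (0.03850 − 0.01633)/0.02465 = 0.90.

0.90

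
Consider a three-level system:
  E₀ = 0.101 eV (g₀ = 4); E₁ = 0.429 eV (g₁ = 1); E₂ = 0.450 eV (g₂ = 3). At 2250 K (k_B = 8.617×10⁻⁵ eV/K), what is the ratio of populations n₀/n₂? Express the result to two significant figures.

k_BT = 8.617×10⁻⁵ × 2250 K = 0.1939 eV.
n₀/n₂ = (g₀/g₂) exp[−(E₀−E₂)/kT] = (4/3) × exp(−(-0.349 eV)/(0.1939 eV)) = (4/3) × exp(1.800) = 8.1.

8.1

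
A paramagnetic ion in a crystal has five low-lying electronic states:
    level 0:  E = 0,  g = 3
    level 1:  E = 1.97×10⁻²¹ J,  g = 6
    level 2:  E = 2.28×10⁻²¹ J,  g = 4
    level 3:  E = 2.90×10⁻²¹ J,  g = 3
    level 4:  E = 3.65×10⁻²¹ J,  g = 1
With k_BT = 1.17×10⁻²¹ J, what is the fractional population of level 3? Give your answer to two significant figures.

0.051

Eᵢ/kT = 0, 1.684, 1.949, 2.479, 3.120.
Z = Σ gᵢe^(−Eᵢ/kT) = 3·e^(−0) + 6·e^(−1.684) + 4·e^(−1.949) + 3·e^(−2.479) + 1·e^(−3.120) = 3.000 + 1.114 + 0.5697 + 0.2515 + 0.04416 = 4.979.
P₃ = g₃ e^(−E₃/kT) / Z = 0.2515/4.979 = 0.051.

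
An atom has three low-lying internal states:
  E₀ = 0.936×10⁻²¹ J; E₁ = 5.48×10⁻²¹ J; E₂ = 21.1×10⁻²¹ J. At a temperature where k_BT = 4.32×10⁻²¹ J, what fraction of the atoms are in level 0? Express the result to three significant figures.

0.736

Eᵢ/kT = 0.21667, 1.2685, 4.8843.
Z = Σ e^(−Eᵢ/kT) = e^(−0.21667) + e^(−1.2685) + e^(−4.8843) = 0.80520 + 0.28125 + 0.0075644 = 1.0940.
P₀ = e^(−E₀/kT) / Z = 0.80520/1.0940 = 0.736.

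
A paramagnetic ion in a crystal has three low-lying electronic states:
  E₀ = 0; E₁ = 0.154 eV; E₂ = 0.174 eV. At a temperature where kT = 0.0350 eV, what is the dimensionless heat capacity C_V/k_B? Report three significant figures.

Eᵢ/kT = 0, 4.4000, 4.9714.
Z = Σ e^(−Eᵢ/kT) = e^(−0) + e^(−4.4000) + e^(−4.9714) = 1.0000 + 0.012277 + 0.0069334 = 1.0192.
⟨E⟩ = 0.0030387 eV, ⟨E²⟩ = 0.00049164 eV².
C_V/k_B = (⟨E²⟩ − ⟨E⟩²)/(kT)² = (0.00049164 − 0.0000092337)/0.0012250 = 0.394.

0.394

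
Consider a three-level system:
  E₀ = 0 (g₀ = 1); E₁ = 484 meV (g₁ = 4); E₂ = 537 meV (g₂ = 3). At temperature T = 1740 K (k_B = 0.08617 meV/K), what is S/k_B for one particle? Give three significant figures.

k_BT = 0.08617 × 1740 K = 149.94 meV.
Eᵢ/kT = 0, 3.2280, 3.5814.
Z = Σ gᵢe^(−Eᵢ/kT) = 1·e^(−0) + 4·e^(−3.2280) + 3·e^(−3.5814) = 1.0000 + 0.15855 + 0.083510 = 1.2421.
⟨E⟩ = Σ EᵢPᵢ = 97.885 meV.
S/k_B = ln Z + ⟨E⟩/kT = ln(1.2421) + 97.885/149.94 = 0.21680 + 0.65283 = 0.870.

0.870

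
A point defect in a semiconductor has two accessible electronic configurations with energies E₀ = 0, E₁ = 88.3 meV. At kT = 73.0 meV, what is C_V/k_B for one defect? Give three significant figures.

0.259

Eᵢ/kT = 0, 1.2096.
Z = Σ e^(−Eᵢ/kT) = e^(−0) + e^(−1.2096) = 1.0000 + 0.29832 = 1.2983.
⟨E⟩ = 20.289 meV, ⟨E²⟩ = 1791.5 meV².
C_V/k_B = (⟨E²⟩ − ⟨E⟩²)/(kT)² = (1791.5 − 411.64)/5329.0 = 0.259.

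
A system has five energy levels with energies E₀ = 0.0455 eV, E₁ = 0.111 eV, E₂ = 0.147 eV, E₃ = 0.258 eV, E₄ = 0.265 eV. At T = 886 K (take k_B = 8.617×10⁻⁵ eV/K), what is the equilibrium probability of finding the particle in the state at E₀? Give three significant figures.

k_BT = 8.617×10⁻⁵ × 886 K = 0.076347 eV.
Eᵢ/kT = 0.59596, 1.4539, 1.9254, 3.3793, 3.4710.
Z = Σ e^(−Eᵢ/kT) = e^(−0.59596) + e^(−1.4539) + e^(−1.9254) + e^(−3.3793) + e^(−3.4710) = 0.55103 + 0.23366 + 0.14582 + 0.034071 + 0.031086 = 0.99567.
P₀ = e^(−E₀/kT) / Z = 0.55103/0.99567 = 0.553.

0.553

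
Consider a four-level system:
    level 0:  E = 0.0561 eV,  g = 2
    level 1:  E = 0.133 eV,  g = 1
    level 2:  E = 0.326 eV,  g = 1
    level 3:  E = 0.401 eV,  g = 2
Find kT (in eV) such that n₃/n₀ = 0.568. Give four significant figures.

n₃/n₀ = (g₃/g₀) exp[−(E₃−E₀)/kT] = 0.568.
⇒ (E₃−E₀)/kT = ln((2/2)/0.568) = ln(1.76056) = 0.565632.
kT = 0.3449 eV / 0.565632 = 0.6098 eV.

0.6098 eV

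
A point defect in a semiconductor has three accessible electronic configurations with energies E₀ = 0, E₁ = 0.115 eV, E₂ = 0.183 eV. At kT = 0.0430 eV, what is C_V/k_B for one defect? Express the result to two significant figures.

0.64

Eᵢ/kT = 0, 2.674, 4.256.
Z = Σ e^(−Eᵢ/kT) = e^(−0) + e^(−2.674) + e^(−4.256) = 1.000 + 0.06898 + 0.01418 = 1.083.
⟨E⟩ = 0.009721 eV, ⟨E²⟩ = 0.001281 eV².
C_V/k_B = (⟨E²⟩ − ⟨E⟩²)/(kT)² = (0.001281 − 0.00009450)/0.001849 = 0.64.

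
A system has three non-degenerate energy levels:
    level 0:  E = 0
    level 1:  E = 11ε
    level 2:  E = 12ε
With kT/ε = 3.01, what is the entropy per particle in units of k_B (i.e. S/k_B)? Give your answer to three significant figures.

Eᵢ/kT = 0, 3.6545, 3.9867.
Z = Σ e^(−Eᵢ/kT) = e^(−0) + e^(−3.6545) + e^(−3.9867) = 1.0000 + 0.025874 + 0.018561 = 1.0444.
⟨E⟩ = Σ EᵢPᵢ = 0.48578 ε.
S/k_B = ln Z + ⟨E⟩/kT = ln(1.0444) + 0.48578/3.01 = 0.043443 + 0.16139 = 0.205.

0.205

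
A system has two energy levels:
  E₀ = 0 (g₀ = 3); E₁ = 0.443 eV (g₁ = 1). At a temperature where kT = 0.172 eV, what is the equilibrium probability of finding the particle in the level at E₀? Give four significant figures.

0.9753

Eᵢ/kT = 0, 2.57558.
Z = Σ gᵢe^(−Eᵢ/kT) = 3·e^(−0) + 1·e^(−2.57558) = 3.00000 + 0.0761097 = 3.07611.
P₀ = g₀ e^(−E₀/kT) / Z = 3.00000/3.07611 = 0.9753.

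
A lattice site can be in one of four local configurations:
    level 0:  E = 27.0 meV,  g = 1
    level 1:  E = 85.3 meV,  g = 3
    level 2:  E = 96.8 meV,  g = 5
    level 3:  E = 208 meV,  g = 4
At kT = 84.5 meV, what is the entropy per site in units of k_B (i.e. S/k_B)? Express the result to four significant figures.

2.388

Eᵢ/kT = 0.319527, 1.00947, 1.14556, 2.46154.
Z = Σ gᵢe^(−Eᵢ/kT) = 1·e^(−0.319527) + 3·e^(−1.00947) + 5·e^(−1.14556) + 4·e^(−2.46154) = 0.726493 + 1.09324 + 1.59023 + 0.341214 = 3.75118.
⟨E⟩ = Σ EᵢPᵢ = 90.0451 meV.
S/k_B = ln Z + ⟨E⟩/kT = ln(3.75118) + 90.0451/84.5 = 1.32207 + 1.06562 = 2.388.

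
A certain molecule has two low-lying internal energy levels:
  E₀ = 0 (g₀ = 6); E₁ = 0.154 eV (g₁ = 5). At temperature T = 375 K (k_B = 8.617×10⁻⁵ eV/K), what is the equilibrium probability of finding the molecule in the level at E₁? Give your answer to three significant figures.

0.00705

k_BT = 8.617×10⁻⁵ × 375 K = 0.032314 eV.
Eᵢ/kT = 0, 4.7657.
Z = Σ gᵢe^(−Eᵢ/kT) = 6·e^(−0) + 5·e^(−4.7657) = 6.0000 + 0.042585 = 6.0426.
P₁ = g₁ e^(−E₁/kT) / Z = 0.042585/6.0426 = 0.00705.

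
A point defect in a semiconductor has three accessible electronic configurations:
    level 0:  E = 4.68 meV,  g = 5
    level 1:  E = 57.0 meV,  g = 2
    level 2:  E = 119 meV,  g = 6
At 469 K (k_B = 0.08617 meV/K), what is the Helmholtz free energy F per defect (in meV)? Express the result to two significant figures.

-67 meV

k_BT = 0.08617 × 469 K = 40.41 meV.
Eᵢ/kT = 0.1158, 1.411, 2.945.
Z = Σ gᵢe^(−Eᵢ/kT) = 5·e^(−0.1158) + 2·e^(−1.411) + 6·e^(−2.945) = 4.453 + 0.4878 + 0.3156 = 5.256.
F = −kT ln Z = −40.41 × ln(5.256) = −40.41 × 1.659 = -67 meV.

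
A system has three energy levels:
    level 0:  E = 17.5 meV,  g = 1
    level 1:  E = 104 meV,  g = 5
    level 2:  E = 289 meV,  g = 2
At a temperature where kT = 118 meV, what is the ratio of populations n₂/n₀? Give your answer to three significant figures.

0.200

n₂/n₀ = (g₂/g₀) exp[−(E₂−E₀)/kT] = (2/1) × exp(−(271.5 meV)/(118 meV)) = (2/1) × exp(-2.3008) = 0.200.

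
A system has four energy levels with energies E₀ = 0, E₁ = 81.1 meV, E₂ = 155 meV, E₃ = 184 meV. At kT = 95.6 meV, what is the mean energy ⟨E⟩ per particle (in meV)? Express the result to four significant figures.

52.04 meV

Eᵢ/kT = 0, 0.848326, 1.62134, 1.92469.
Z = Σ e^(−Eᵢ/kT) = e^(−0) + e^(−0.848326) + e^(−1.62134) + e^(−1.92469) = 1.00000 + 0.428131 + 0.197634 + 0.145921 = 1.77169.
⟨E⟩ = Σ Eᵢ e^(−Eᵢ/kT) / Z = (0·1.00000 + 81.1·0.428131 + 155·0.197634 + 184·0.145921) / 1.77169 = 52.04 meV.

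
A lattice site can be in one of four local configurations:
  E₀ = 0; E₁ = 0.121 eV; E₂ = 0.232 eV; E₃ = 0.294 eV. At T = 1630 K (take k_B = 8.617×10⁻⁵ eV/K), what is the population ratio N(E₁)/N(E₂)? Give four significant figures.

2.204

k_BT = 8.617×10⁻⁵ × 1630 K = 0.140457 eV.
n₁/n₂ = exp[−(E₁−E₂)/kT] = exp(−(-0.111 eV)/(0.140457 eV)) = exp(0.790277) = 2.204.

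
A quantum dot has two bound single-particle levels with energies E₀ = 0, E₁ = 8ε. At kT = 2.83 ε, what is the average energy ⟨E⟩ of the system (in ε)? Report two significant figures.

Eᵢ/kT = 0, 2.827.
Z = Σ e^(−Eᵢ/kT) = e^(−0) + e^(−2.827) = 1.000 + 0.05919 = 1.059.
⟨E⟩ = Σ Eᵢ e^(−Eᵢ/kT) / Z = (0·1.000 + 8·0.05919) / 1.059 = 0.45 ε.

0.45 ε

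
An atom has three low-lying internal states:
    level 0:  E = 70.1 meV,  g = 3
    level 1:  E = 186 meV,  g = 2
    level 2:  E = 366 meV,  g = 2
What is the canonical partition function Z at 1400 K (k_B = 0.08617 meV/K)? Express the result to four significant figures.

k_BT = 0.08617 × 1400 K = 120.638 meV.
Eᵢ/kT = 0.581077, 1.54180, 3.03387.
Z = Σ gᵢe^(−Eᵢ/kT) = 3·e^(−0.581077) + 2·e^(−1.54180) + 2·e^(−3.03387) = 1.67789 + 0.427991 + 0.0962580 = 2.20214.

Z = 2.202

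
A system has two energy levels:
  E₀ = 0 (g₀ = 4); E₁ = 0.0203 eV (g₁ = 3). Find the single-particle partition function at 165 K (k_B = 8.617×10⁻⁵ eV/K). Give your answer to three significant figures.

k_BT = 8.617×10⁻⁵ × 165 K = 0.014218 eV.
Eᵢ/kT = 0, 1.4278.
Z = Σ gᵢe^(−Eᵢ/kT) = 4·e^(−0) + 3·e^(−1.4278) = 4.0000 + 0.71951 = 4.7195.

Z = 4.72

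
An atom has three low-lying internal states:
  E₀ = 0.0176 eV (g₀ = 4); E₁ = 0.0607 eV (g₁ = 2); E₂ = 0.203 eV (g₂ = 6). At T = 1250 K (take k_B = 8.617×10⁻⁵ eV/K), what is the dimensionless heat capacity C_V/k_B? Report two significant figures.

0.39

k_BT = 8.617×10⁻⁵ × 1250 K = 0.1077 eV.
Eᵢ/kT = 0.1634, 0.5636, 1.885.
Z = Σ gᵢe^(−Eᵢ/kT) = 4·e^(−0.1634) + 2·e^(−0.5636) + 6·e^(−1.885) = 3.397 + 1.138 + 0.9110 = 5.446.
⟨E⟩ = 0.05762 eV, ⟨E²⟩ = 0.007857 eV².
C_V/k_B = (⟨E²⟩ − ⟨E⟩²)/(kT)² = (0.007857 − 0.003320)/0.01160 = 0.39.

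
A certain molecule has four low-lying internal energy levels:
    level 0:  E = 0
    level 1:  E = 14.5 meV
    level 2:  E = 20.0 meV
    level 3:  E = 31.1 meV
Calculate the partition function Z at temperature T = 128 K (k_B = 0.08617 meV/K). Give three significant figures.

Z = 1.49

k_BT = 0.08617 × 128 K = 11.030 meV.
Eᵢ/kT = 0, 1.3146, 1.8132, 2.8196.
Z = Σ e^(−Eᵢ/kT) = e^(−0) + e^(−1.3146) + e^(−1.8132) + e^(−2.8196) = 1.0000 + 0.26858 + 0.16313 + 0.059630 = 1.4913.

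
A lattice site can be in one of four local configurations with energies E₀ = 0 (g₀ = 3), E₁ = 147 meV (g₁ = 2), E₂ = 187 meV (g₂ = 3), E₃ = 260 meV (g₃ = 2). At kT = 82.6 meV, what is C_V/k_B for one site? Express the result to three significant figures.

Eᵢ/kT = 0, 1.7797, 2.2639, 3.1477.
Z = Σ gᵢe^(−Eᵢ/kT) = 3·e^(−0) + 2·e^(−1.7797) + 3·e^(−2.2639) + 2·e^(−3.1477) = 3.0000 + 0.33738 + 0.31183 + 0.085902 = 3.7351.
⟨E⟩ = 34.870 meV, ⟨E²⟩ = 6426.0 meV².
C_V/k_B = (⟨E²⟩ − ⟨E⟩²)/(kT)² = (6426.0 − 1215.9)/6822.8 = 0.764.

0.764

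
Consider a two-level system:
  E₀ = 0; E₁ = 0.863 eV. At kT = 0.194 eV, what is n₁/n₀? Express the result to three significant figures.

n₁/n₀ = exp[−(E₁−E₀)/kT] = exp(−(0.863 eV)/(0.194 eV)) = exp(-4.4485) = 0.0117.

0.0117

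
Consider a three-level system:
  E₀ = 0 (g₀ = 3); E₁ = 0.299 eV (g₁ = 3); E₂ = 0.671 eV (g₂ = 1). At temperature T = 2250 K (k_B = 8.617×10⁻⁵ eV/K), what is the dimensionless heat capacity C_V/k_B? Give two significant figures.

0.43

k_BT = 8.617×10⁻⁵ × 2250 K = 0.1939 eV.
Eᵢ/kT = 0, 1.542, 3.461.
Z = Σ gᵢe^(−Eᵢ/kT) = 3·e^(−0) + 3·e^(−1.542) + 1·e^(−3.461) = 3.000 + 0.6419 + 0.03140 = 3.673.
⟨E⟩ = 0.05799 eV, ⟨E²⟩ = 0.01947 eV².
C_V/k_B = (⟨E²⟩ − ⟨E⟩²)/(kT)² = (0.01947 − 0.003363)/0.03760 = 0.43.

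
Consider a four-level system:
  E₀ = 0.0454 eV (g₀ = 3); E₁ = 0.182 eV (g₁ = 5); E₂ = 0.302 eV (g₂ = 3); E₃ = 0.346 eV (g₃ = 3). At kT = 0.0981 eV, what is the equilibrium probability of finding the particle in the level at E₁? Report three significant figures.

Eᵢ/kT = 0.46279, 1.8552, 3.0785, 3.5270.
Z = Σ gᵢe^(−Eᵢ/kT) = 3·e^(−0.46279) + 5·e^(−1.8552) + 3·e^(−3.0785) + 3·e^(−3.5270) = 1.8886 + 0.78211 + 0.13808 + 0.088179 = 2.8970.
P₁ = g₁ e^(−E₁/kT) / Z = 0.78211/2.8970 = 0.270.

0.270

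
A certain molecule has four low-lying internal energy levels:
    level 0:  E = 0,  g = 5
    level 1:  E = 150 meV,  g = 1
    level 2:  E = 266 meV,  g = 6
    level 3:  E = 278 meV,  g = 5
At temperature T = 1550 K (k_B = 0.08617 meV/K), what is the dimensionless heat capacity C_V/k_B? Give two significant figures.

0.70

k_BT = 0.08617 × 1550 K = 133.6 meV.
Eᵢ/kT = 0, 1.123, 1.991, 2.081.
Z = Σ gᵢe^(−Eᵢ/kT) = 5·e^(−0) + 1·e^(−1.123) + 6·e^(−1.991) + 5·e^(−2.081) = 5.000 + 0.3253 + 0.8194 + 0.6240 = 6.769.
⟨E⟩ = 65.04 meV, ⟨E²⟩ = 16770 meV².
C_V/k_B = (⟨E²⟩ − ⟨E⟩²)/(kT)² = (16770 − 4230)/17850 = 0.70.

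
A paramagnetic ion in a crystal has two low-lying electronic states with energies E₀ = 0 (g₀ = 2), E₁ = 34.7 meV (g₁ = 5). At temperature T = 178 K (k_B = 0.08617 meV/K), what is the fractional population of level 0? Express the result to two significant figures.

0.79

k_BT = 0.08617 × 178 K = 15.34 meV.
Eᵢ/kT = 0, 2.262.
Z = Σ gᵢe^(−Eᵢ/kT) = 2·e^(−0) + 5·e^(−2.262) = 2.000 + 0.5207 = 2.521.
P₀ = g₀ e^(−E₀/kT) / Z = 2.000/2.521 = 0.79.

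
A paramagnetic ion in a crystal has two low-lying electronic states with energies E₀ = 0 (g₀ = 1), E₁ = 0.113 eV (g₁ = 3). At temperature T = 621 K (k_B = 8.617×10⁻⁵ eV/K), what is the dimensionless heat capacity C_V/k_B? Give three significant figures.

0.871

k_BT = 8.617×10⁻⁵ × 621 K = 0.053512 eV.
Eᵢ/kT = 0, 2.1117.
Z = Σ gᵢe^(−Eᵢ/kT) = 1·e^(−0) + 3·e^(−2.1117) = 1.0000 + 0.36310 = 1.3631.
⟨E⟩ = 0.030101 eV, ⟨E²⟩ = 0.0034014 eV².
C_V/k_B = (⟨E²⟩ − ⟨E⟩²)/(kT)² = (0.0034014 − 0.00090607)/0.0028635 = 0.871.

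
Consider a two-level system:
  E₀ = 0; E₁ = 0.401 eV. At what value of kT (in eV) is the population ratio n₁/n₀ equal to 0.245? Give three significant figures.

n₁/n₀ = exp[−(E₁−E₀)/kT] = 0.245.
⇒ (E₁−E₀)/kT = ln(1/0.245) = ln(4.0816) = 1.4065.
kT = 0.401 eV / 1.4065 = 0.285 eV.

0.285 eV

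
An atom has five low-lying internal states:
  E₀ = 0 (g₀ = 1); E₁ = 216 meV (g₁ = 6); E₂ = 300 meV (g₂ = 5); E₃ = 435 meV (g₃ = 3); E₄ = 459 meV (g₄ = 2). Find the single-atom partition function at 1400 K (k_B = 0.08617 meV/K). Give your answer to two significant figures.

Z = 2.5

k_BT = 0.08617 × 1400 K = 120.6 meV.
Eᵢ/kT = 0, 1.791, 2.488, 3.607, 3.806.
Z = Σ gᵢe^(−Eᵢ/kT) = 1·e^(−0) + 6·e^(−1.791) + 5·e^(−2.488) + 3·e^(−3.607) + 2·e^(−3.806) = 1.000 + 1.001 + 0.4154 + 0.08140 + 0.04447 = 2.542.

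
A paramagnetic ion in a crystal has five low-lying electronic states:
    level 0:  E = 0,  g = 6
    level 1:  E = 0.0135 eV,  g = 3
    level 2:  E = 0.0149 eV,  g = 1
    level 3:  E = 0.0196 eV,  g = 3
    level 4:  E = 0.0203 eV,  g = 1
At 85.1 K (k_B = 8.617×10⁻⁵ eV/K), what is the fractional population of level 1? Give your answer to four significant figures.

k_BT = 8.617×10⁻⁵ × 85.1 K = 0.00733307 eV.
Eᵢ/kT = 0, 1.84098, 2.03189, 2.67282, 2.76828.
Z = Σ gᵢe^(−Eᵢ/kT) = 6·e^(−0) + 3·e^(−1.84098) + 1·e^(−2.03189) + 3·e^(−2.67282) + 1·e^(−2.76828) = 6.00000 + 0.475986 + 0.131088 + 0.207172 + 0.0627699 = 6.87702.
P₁ = g₁ e^(−E₁/kT) / Z = 0.475986/6.87702 = 0.06921.

0.06921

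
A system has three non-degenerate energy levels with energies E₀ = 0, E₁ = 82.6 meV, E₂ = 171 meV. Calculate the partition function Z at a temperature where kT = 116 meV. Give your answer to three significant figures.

Eᵢ/kT = 0, 0.71207, 1.4741.
Z = Σ e^(−Eᵢ/kT) = e^(−0) + e^(−0.71207) + e^(−1.4741) = 1.0000 + 0.49063 + 0.22898 = 1.7196.

Z = 1.72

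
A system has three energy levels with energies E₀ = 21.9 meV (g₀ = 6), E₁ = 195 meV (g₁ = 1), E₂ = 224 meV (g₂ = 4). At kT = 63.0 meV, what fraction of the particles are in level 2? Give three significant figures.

Eᵢ/kT = 0.34762, 3.0952, 3.5556.
Z = Σ gᵢe^(−Eᵢ/kT) = 6·e^(−0.34762) + 1·e^(−3.0952) + 4·e^(−3.5556) = 4.2382 + 0.045266 + 0.11426 = 4.3977.
P₂ = g₂ e^(−E₂/kT) / Z = 0.11426/4.3977 = 0.0260.

0.0260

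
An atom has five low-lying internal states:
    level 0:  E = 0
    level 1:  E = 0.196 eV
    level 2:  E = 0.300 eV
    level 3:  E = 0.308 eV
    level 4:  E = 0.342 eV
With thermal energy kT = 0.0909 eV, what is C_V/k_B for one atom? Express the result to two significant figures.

1.1

Eᵢ/kT = 0, 2.156, 3.300, 3.388, 3.762.
Z = Σ e^(−Eᵢ/kT) = e^(−0) + e^(−2.156) + e^(−3.300) + e^(−3.388) + e^(−3.762) = 1.000 + 0.1158 + 0.03688 + 0.03378 + 0.02324 = 1.210.
⟨E⟩ = 0.04307 eV, ⟨E²⟩ = 0.01131 eV².
C_V/k_B = (⟨E²⟩ − ⟨E⟩²)/(kT)² = (0.01131 − 0.001855)/0.008263 = 1.1.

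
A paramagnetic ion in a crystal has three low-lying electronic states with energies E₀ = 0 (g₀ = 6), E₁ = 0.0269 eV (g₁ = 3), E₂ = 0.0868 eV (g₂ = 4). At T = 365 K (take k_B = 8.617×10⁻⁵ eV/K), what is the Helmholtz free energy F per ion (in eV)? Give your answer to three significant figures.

k_BT = 8.617×10⁻⁵ × 365 K = 0.031452 eV.
Eᵢ/kT = 0, 0.85527, 2.7598.
Z = Σ gᵢe^(−Eᵢ/kT) = 6·e^(−0) + 3·e^(−0.85527) + 4·e^(−2.7598) = 6.0000 + 1.2755 + 0.25322 = 7.5287.
F = −kT ln Z = −0.031452 × ln(7.5287) = −0.031452 × 2.0187 = -0.0635 eV.

-0.0635 eV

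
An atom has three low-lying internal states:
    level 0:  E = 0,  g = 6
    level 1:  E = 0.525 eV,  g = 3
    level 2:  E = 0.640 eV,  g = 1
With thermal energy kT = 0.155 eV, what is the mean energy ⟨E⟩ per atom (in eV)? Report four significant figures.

0.01039 eV

Eᵢ/kT = 0, 3.38710, 4.12903.
Z = Σ gᵢe^(−Eᵢ/kT) = 6·e^(−0) + 3·e^(−3.38710) + 1·e^(−4.12903) = 6.00000 + 0.101420 + 0.0160985 = 6.11752.
⟨E⟩ = Σ Eᵢ gᵢe^(−Eᵢ/kT) / Z = (0·6.00000 + 0.525·0.101420 + 0.640·0.0160985) / 6.11752 = 0.01039 eV.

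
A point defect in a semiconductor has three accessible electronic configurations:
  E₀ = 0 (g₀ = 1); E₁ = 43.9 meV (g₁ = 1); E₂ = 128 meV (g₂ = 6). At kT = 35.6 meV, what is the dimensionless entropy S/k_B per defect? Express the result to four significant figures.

1.029

Eᵢ/kT = 0, 1.23315, 3.59551.
Z = Σ gᵢe^(−Eᵢ/kT) = 1·e^(−0) + 1·e^(−1.23315) + 6·e^(−3.59551) = 1.00000 + 0.291373 + 0.164680 = 1.45605.
⟨E⟩ = Σ EᵢPᵢ = 23.2618 meV.
S/k_B = ln Z + ⟨E⟩/kT = ln(1.45605) + 23.2618/35.6 = 0.375727 + 0.653421 = 1.029.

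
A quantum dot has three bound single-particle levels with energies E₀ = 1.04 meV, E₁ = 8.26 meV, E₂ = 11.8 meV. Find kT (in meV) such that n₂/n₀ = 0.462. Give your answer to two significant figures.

14 meV

n₂/n₀ = exp[−(E₂−E₀)/kT] = 0.462.
⇒ (E₂−E₀)/kT = ln(1/0.462) = ln(2.165) = 0.7724.
kT = 10.76 meV / 0.7724 = 14 meV.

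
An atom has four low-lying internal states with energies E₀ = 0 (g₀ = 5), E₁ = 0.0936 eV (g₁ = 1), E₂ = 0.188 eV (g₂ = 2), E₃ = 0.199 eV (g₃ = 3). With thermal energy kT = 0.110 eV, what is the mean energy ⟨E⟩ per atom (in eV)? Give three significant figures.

0.0328 eV

Eᵢ/kT = 0, 0.85091, 1.7091, 1.8091.
Z = Σ gᵢe^(−Eᵢ/kT) = 5·e^(−0) + 1·e^(−0.85091) + 2·e^(−1.7091) + 3·e^(−1.8091) = 5.0000 + 0.42703 + 0.36206 + 0.49140 = 6.2805.
⟨E⟩ = Σ Eᵢ gᵢe^(−Eᵢ/kT) / Z = (0·5.0000 + 0.0936·0.42703 + 0.188·0.36206 + 0.199·0.49140) / 6.2805 = 0.0328 eV.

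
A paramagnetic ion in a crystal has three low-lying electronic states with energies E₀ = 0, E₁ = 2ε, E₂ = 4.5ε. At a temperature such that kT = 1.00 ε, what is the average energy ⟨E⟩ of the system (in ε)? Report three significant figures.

Eᵢ/kT = 0, 2.0000, 4.5000.
Z = Σ e^(−Eᵢ/kT) = e^(−0) + e^(−2.0000) + e^(−4.5000) = 1.0000 + 0.13534 + 0.011109 = 1.1464.
⟨E⟩ = Σ Eᵢ e^(−Eᵢ/kT) / Z = (0·1.0000 + 2·0.13534 + 4.5·0.011109) / 1.1464 = 0.280 ε.

0.280 ε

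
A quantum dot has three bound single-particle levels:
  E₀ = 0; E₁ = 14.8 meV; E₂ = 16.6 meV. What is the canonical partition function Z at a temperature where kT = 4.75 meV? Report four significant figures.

Z = 1.075

Eᵢ/kT = 0, 3.11579, 3.49474.
Z = Σ e^(−Eᵢ/kT) = e^(−0) + e^(−3.11579) + e^(−3.49474) = 1.00000 + 0.0443435 + 0.0303566 = 1.07470.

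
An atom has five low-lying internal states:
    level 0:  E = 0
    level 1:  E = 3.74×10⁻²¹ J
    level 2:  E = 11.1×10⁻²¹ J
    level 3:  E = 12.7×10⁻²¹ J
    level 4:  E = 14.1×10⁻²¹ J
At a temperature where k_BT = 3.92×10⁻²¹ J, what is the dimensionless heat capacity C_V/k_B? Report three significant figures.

0.799

Eᵢ/kT = 0, 0.95408, 2.8316, 3.2398, 3.5969.
Z = Σ e^(−Eᵢ/kT) = e^(−0) + e^(−0.95408) + e^(−2.8316) + e^(−3.2398) + e^(−3.5969) = 1.0000 + 0.38517 + 0.058919 + 0.039172 + 0.027409 = 1.5107.
⟨E⟩ = 1.9716, ⟨E²⟩ = 16.161.
C_V/k_B = (⟨E²⟩ − ⟨E⟩²)/(kT)² = (16.161 − 3.8872)/15.366 = 0.799.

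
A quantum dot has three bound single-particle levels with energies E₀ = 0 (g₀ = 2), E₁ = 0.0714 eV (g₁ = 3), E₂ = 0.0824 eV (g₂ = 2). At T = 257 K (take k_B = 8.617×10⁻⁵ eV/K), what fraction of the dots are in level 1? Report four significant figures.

0.05507

k_BT = 8.617×10⁻⁵ × 257 K = 0.0221457 eV.
Eᵢ/kT = 0, 3.22410, 3.72081.
Z = Σ gᵢe^(−Eᵢ/kT) = 2·e^(−0) + 3·e^(−3.22410) + 2·e^(−3.72081) = 2.00000 + 0.119375 + 0.0484287 = 2.16780.
P₁ = g₁ e^(−E₁/kT) / Z = 0.119375/2.16780 = 0.05507.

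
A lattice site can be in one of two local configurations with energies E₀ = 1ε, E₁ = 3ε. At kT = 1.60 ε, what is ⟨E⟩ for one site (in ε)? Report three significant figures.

1.45 ε

Eᵢ/kT = 0.62500, 1.8750.
Z = Σ e^(−Eᵢ/kT) = e^(−0.62500) + e^(−1.8750) = 0.53526 + 0.15335 = 0.68861.
⟨E⟩ = Σ Eᵢ e^(−Eᵢ/kT) / Z = (1·0.53526 + 3·0.15335) / 0.68861 = 1.45 ε.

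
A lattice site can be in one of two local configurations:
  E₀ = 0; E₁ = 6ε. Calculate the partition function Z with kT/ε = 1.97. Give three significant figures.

Eᵢ/kT = 0, 3.0457.
Z = Σ e^(−Eᵢ/kT) = e^(−0) + e^(−3.0457) = 1.0000 + 0.047563 = 1.0476.

Z = 1.05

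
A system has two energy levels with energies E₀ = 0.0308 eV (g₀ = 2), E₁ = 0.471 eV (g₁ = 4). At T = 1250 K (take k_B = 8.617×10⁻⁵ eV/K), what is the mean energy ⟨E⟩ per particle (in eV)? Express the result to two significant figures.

0.045 eV

k_BT = 8.617×10⁻⁵ × 1250 K = 0.1077 eV.
Eᵢ/kT = 0.2860, 4.373.
Z = Σ gᵢe^(−Eᵢ/kT) = 2·e^(−0.2860) + 4·e^(−4.373) = 1.503 + 0.05045 = 1.553.
⟨E⟩ = Σ Eᵢ gᵢe^(−Eᵢ/kT) / Z = (0.0308·1.503 + 0.471·0.05045) / 1.553 = 0.045 eV.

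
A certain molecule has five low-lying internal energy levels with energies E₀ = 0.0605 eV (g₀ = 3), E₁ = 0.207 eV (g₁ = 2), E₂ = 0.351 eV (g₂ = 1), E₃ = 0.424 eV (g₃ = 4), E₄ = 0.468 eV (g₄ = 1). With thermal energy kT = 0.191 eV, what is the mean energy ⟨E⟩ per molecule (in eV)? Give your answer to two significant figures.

0.16 eV

Eᵢ/kT = 0.3168, 1.084, 1.838, 2.220, 2.450.
Z = Σ gᵢe^(−Eᵢ/kT) = 3·e^(−0.3168) + 2·e^(−1.084) + 1·e^(−1.838) + 4·e^(−2.220) + 1·e^(−2.450) = 2.185 + 0.6765 + 0.1591 + 0.4344 + 0.08629 = 3.541.
⟨E⟩ = Σ Eᵢ gᵢe^(−Eᵢ/kT) / Z = (0.0605·2.185 + 0.207·0.6765 + 0.351·0.1591 + 0.424·0.4344 + 0.468·0.08629) / 3.541 = 0.16 eV.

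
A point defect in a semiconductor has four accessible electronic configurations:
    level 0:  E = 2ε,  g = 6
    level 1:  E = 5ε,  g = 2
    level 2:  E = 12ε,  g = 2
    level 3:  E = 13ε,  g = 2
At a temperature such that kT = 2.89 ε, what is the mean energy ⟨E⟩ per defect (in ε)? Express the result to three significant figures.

2.48 ε

Eᵢ/kT = 0.69204, 1.7301, 4.1522, 4.4983.
Z = Σ gᵢe^(−Eᵢ/kT) = 6·e^(−0.69204) + 2·e^(−1.7301) + 2·e^(−4.1522) + 2·e^(−4.4983) = 3.0033 + 0.35453 + 0.031460 + 0.022256 = 3.4115.
⟨E⟩ = Σ Eᵢ gᵢe^(−Eᵢ/kT) / Z = (2·3.0033 + 5·0.35453 + 12·0.031460 + 13·0.022256) / 3.4115 = 2.48 ε.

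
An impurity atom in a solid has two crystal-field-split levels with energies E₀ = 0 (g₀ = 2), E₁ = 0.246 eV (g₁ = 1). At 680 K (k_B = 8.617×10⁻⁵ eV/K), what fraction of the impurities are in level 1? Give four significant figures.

k_BT = 8.617×10⁻⁵ × 680 K = 0.0585956 eV.
Eᵢ/kT = 0, 4.19827.
Z = Σ gᵢe^(−Eᵢ/kT) = 2·e^(−0) + 1·e^(−4.19827) = 2.00000 + 0.0150215 = 2.01502.
P₁ = g₁ e^(−E₁/kT) / Z = 0.0150215/2.01502 = 0.007455.

0.007455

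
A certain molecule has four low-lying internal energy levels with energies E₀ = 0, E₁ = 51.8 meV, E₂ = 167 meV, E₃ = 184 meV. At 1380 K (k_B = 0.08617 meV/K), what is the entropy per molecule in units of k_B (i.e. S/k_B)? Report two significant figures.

1.2

k_BT = 0.08617 × 1380 K = 118.9 meV.
Eᵢ/kT = 0, 0.4357, 1.405, 1.548.
Z = Σ e^(−Eᵢ/kT) = e^(−0) + e^(−0.4357) + e^(−1.405) + e^(−1.548) = 1.000 + 0.6468 + 0.2454 + 0.2127 = 2.105.
⟨E⟩ = Σ EᵢPᵢ = 53.98 meV.
S/k_B = ln Z + ⟨E⟩/kT = ln(2.105) + 53.98/118.9 = 0.7443 + 0.4540 = 1.2.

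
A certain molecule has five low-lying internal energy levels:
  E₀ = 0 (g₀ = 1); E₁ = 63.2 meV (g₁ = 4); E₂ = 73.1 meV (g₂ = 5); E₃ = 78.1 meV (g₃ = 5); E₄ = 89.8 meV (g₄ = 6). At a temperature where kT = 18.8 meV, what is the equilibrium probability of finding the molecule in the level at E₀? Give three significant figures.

Eᵢ/kT = 0, 3.3617, 3.8883, 4.1543, 4.7766.
Z = Σ gᵢe^(−Eᵢ/kT) = 1·e^(−0) + 4·e^(−3.3617) + 5·e^(−3.8883) + 5·e^(−4.1543) + 6·e^(−4.7766) = 1.0000 + 0.13871 + 0.10240 + 0.078484 + 0.050548 = 1.3701.
P₀ = g₀ e^(−E₀/kT) / Z = 1.0000/1.3701 = 0.730.

0.730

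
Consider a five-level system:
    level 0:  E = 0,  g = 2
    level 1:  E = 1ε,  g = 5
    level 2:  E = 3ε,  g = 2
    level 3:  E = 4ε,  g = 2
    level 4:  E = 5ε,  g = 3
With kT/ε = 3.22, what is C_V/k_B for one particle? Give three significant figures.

Eᵢ/kT = 0, 0.31056, 0.93168, 1.2422, 1.5528.
Z = Σ gᵢe^(−Eᵢ/kT) = 2·e^(−0) + 5·e^(−0.31056) + 2·e^(−0.93168) + 2·e^(−1.2422) + 3·e^(−1.5528) = 2.0000 + 3.6652 + 0.78778 + 0.57750 + 0.63496 = 7.6654.
⟨E⟩ = 1.5020 ε, ⟨E²⟩ = 4.6794 ε².
C_V/k_B = (⟨E²⟩ − ⟨E⟩²)/(kT)² = (4.6794 − 2.2560)/10.368 = 0.234.

0.234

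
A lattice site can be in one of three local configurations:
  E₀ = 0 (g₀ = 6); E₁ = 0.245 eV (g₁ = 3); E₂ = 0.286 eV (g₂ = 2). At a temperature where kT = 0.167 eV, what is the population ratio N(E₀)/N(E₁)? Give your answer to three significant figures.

8.67

n₀/n₁ = (g₀/g₁) exp[−(E₀−E₁)/kT] = (6/3) × exp(−(-0.245 eV)/(0.167 eV)) = (6/3) × exp(1.4671) = 8.67.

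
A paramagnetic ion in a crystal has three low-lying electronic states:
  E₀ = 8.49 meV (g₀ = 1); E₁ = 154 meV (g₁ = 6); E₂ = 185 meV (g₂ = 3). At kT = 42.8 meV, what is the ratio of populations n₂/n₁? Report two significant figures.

0.24

n₂/n₁ = (g₂/g₁) exp[−(E₂−E₁)/kT] = (3/6) × exp(−(31 meV)/(42.8 meV)) = (3/6) × exp(-0.7243) = 0.24.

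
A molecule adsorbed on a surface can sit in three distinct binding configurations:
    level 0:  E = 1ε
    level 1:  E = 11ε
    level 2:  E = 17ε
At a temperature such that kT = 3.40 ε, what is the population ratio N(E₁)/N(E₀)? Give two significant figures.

0.053

n₁/n₀ = exp[−(E₁−E₀)/kT] = exp(−(10ε)/(3.40ε)) = exp(-2.941) = 0.053.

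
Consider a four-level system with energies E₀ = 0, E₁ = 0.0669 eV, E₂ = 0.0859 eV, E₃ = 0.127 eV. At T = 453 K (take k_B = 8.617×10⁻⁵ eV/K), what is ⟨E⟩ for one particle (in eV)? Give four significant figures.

0.01991 eV

k_BT = 8.617×10⁻⁵ × 453 K = 0.0390350 eV.
Eᵢ/kT = 0, 1.71385, 2.20059, 3.25349.
Z = Σ e^(−Eᵢ/kT) = e^(−0) + e^(−1.71385) + e^(−2.20059) + e^(−3.25349) = 1.00000 + 0.180171 + 0.110738 + 0.0386391 = 1.32955.
⟨E⟩ = Σ Eᵢ e^(−Eᵢ/kT) / Z = (0·1.00000 + 0.0669·0.180171 + 0.0859·0.110738 + 0.127·0.0386391) / 1.32955 = 0.01991 eV.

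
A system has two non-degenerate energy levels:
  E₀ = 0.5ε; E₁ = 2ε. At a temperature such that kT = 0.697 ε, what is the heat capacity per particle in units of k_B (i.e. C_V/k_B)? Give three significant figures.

Eᵢ/kT = 0.71736, 2.8694.
Z = Σ e^(−Eᵢ/kT) = e^(−0.71736) + e^(−2.8694) = 0.48804 + 0.056733 = 0.54477.
⟨E⟩ = 0.65621 ε, ⟨E²⟩ = 0.64053 ε².
C_V/k_B = (⟨E²⟩ − ⟨E⟩²)/(kT)² = (0.64053 − 0.43061)/0.48581 = 0.432.

0.432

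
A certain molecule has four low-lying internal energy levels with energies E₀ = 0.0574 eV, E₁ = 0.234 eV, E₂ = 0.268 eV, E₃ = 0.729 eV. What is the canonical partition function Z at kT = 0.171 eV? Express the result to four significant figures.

Z = 1.192

Eᵢ/kT = 0.335673, 1.36842, 1.56725, 4.26316.
Z = Σ e^(−Eᵢ/kT) = e^(−0.335673) + e^(−1.36842) + e^(−1.56725) + e^(−4.26316) = 0.714857 + 0.254509 + 0.208618 + 0.0140777 = 1.19206.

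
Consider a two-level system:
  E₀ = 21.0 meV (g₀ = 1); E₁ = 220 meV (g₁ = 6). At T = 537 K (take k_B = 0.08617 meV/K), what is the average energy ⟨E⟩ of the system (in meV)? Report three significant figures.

36.0 meV

k_BT = 0.08617 × 537 K = 46.273 meV.
Eᵢ/kT = 0.45383, 4.7544.
Z = Σ gᵢe^(−Eᵢ/kT) = 1·e^(−0.45383) + 6·e^(−4.7544) = 0.63519 + 0.051682 = 0.68687.
⟨E⟩ = Σ Eᵢ gᵢe^(−Eᵢ/kT) / Z = (21.0·0.63519 + 220·0.051682) / 0.68687 = 36.0 meV.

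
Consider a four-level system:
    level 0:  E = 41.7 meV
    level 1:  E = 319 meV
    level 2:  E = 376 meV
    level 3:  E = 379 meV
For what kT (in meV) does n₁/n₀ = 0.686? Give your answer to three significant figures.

736 meV

n₁/n₀ = exp[−(E₁−E₀)/kT] = 0.686.
⇒ (E₁−E₀)/kT = ln(1/0.686) = ln(1.4577) = 0.37686.
kT = 277.3 meV / 0.37686 = 736 meV.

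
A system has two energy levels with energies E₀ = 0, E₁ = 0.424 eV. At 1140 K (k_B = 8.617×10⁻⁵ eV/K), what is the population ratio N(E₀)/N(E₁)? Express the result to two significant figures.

k_BT = 8.617×10⁻⁵ × 1140 K = 0.09823 eV.
n₀/n₁ = exp[−(E₀−E₁)/kT] = exp(−(-0.424 eV)/(0.09823 eV)) = exp(4.316) = 75.

75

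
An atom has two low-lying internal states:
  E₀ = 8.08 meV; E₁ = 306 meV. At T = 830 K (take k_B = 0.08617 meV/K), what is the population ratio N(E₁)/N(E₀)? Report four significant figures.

0.01552

k_BT = 0.08617 × 830 K = 71.5211 meV.
n₁/n₀ = exp[−(E₁−E₀)/kT] = exp(−(297.92 meV)/(71.5211 meV)) = exp(-4.16548) = 0.01552.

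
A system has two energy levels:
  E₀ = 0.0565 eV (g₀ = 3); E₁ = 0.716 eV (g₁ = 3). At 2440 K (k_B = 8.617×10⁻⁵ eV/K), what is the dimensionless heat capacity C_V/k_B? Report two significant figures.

k_BT = 8.617×10⁻⁵ × 2440 K = 0.2103 eV.
Eᵢ/kT = 0.2687, 3.405.
Z = Σ gᵢe^(−Eᵢ/kT) = 3·e^(−0.2687) + 3·e^(−3.405) = 2.293 + 0.09962 = 2.393.
⟨E⟩ = 0.08395 eV, ⟨E²⟩ = 0.02440 eV².
C_V/k_B = (⟨E²⟩ − ⟨E⟩²)/(kT)² = (0.02440 − 0.007048)/0.04423 = 0.39.

0.39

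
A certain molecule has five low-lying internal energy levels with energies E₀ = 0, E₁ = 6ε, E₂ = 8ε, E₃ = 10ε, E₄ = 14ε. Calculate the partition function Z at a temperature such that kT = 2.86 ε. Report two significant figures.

Z = 1.2

Eᵢ/kT = 0, 2.098, 2.797, 3.497, 4.895.
Z = Σ e^(−Eᵢ/kT) = e^(−0) + e^(−2.098) + e^(−2.797) + e^(−3.497) + e^(−4.895) = 1.000 + 0.1227 + 0.06099 + 0.03029 + 0.007484 = 1.221.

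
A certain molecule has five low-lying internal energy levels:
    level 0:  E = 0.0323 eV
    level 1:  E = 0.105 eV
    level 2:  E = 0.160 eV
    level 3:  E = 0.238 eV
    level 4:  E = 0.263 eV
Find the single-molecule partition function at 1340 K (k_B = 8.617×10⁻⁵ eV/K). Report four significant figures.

Z = 1.639

k_BT = 8.617×10⁻⁵ × 1340 K = 0.115468 eV.
Eᵢ/kT = 0.279731, 0.909343, 1.38567, 2.06118, 2.27769.
Z = Σ e^(−Eᵢ/kT) = e^(−0.279731) + e^(−0.909343) + e^(−1.38567) + e^(−2.06118) + e^(−2.27769) = 0.755987 + 0.402789 + 0.250156 + 0.127304 + 0.102521 = 1.63876.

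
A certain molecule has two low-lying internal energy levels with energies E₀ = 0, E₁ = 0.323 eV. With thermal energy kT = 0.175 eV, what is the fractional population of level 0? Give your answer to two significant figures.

Eᵢ/kT = 0, 1.846.
Z = Σ e^(−Eᵢ/kT) = e^(−0) + e^(−1.846) = 1.000 + 0.1579 = 1.158.
P₀ = e^(−E₀/kT) / Z = 1.000/1.158 = 0.86.

0.86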